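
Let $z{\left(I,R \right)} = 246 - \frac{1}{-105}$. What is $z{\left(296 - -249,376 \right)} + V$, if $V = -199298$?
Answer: $- \frac{20900459}{105} \approx -1.9905 \cdot 10^{5}$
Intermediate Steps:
$z{\left(I,R \right)} = \frac{25831}{105}$ ($z{\left(I,R \right)} = 246 - - \frac{1}{105} = 246 + \frac{1}{105} = \frac{25831}{105}$)
$z{\left(296 - -249,376 \right)} + V = \frac{25831}{105} - 199298 = - \frac{20900459}{105}$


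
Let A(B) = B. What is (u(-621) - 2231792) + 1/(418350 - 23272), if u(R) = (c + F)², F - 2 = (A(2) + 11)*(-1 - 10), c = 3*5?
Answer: -875459661447/395078 ≈ -2.2159e+6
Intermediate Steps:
c = 15
F = -141 (F = 2 + (2 + 11)*(-1 - 10) = 2 + 13*(-11) = 2 - 143 = -141)
u(R) = 15876 (u(R) = (15 - 141)² = (-126)² = 15876)
(u(-621) - 2231792) + 1/(418350 - 23272) = (15876 - 2231792) + 1/(418350 - 23272) = -2215916 + 1/395078 = -875459661447/395078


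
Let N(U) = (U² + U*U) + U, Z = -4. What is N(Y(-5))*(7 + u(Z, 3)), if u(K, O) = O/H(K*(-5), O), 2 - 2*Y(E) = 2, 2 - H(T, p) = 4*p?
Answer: 0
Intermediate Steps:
H(T, p) = 2 - 4*p
Y(E) = 0 (Y(E) = 1 - ½*2 = 1 - 1 = 0)
N(U) = U + 2*U² (N(U) = (U² + U²) + U = 2*U² + U = U + 2*U²)
u(K, O) = O/(2 - 4*O)
N(Y(-5))*(7 + u(Z, 3)) = (0*(1 + 2*0))*(7 - 1*3/(-2 + 4*3)) = (0*(1 + 0))*(7 - 1*3/(-2 + 12)) = (0*1)*(7 - 1*3/10) = 0*(7 - 1*3*⅒) = 0*(7 - 3/10) = 0*(67/10) = 0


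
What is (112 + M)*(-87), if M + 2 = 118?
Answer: -19836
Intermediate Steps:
M = 116 (M = -2 + 118 = 116)
(112 + M)*(-87) = (112 + 116)*(-87) = 228*(-87) = -19836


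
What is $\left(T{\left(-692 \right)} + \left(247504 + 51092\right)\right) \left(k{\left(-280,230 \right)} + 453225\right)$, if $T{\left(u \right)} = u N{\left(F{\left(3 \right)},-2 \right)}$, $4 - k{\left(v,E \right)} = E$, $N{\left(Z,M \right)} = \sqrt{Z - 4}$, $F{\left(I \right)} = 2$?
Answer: $135263689404 - 313475308 i \sqrt{2} \approx 1.3526 \cdot 10^{11} - 4.4332 \cdot 10^{8} i$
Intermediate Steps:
$N{\left(Z,M \right)} = \sqrt{-4 + Z}$
$k{\left(v,E \right)} = 4 - E$
$T{\left(u \right)} = i u \sqrt{2}$ ($T{\left(u \right)} = u \sqrt{-4 + 2} = u \sqrt{-2} = u i \sqrt{2} = i u \sqrt{2}$)
$\left(T{\left(-692 \right)} + \left(247504 + 51092\right)\right) \left(k{\left(-280,230 \right)} + 453225\right) = \left(i \left(-692\right) \sqrt{2} + \left(247504 + 51092\right)\right) \left(\left(4 - 230\right) + 453225\right) = \left(- 692 i \sqrt{2} + 298596\right) \left(\left(4 - 230\right) + 453225\right) = \left(298596 - 692 i \sqrt{2}\right) \left(-226 + 453225\right) = \left(298596 - 692 i \sqrt{2}\right) 452999 = 135263689404 - 313475308 i \sqrt{2}$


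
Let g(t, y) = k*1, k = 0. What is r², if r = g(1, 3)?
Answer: 0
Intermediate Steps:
g(t, y) = 0 (g(t, y) = 0*1 = 0)
r = 0
r² = 0² = 0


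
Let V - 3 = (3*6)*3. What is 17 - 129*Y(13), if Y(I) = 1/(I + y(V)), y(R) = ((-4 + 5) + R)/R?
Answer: 6230/799 ≈ 7.7972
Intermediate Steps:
V = 57 (V = 3 + (3*6)*3 = 3 + 18*3 = 3 + 54 = 57)
y(R) = (1 + R)/R
Y(I) = 1/(58/57 + I) (Y(I) = 1/(I + (1 + 57)/57) = 1/(I + (1/57)*58) = 1/(I + 58/57) = 1/(58/57 + I))
17 - 129*Y(13) = 17 - 7353/(58 + 57*13) = 17 - 7353/(58 + 741) = 17 - 7353/799 = 6230/799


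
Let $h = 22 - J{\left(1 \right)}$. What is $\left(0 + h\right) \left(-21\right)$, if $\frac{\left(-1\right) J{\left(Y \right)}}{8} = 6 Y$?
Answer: $-1470$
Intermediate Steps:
$J{\left(Y \right)} = - 48 Y$ ($J{\left(Y \right)} = - 8 \cdot 6 Y = - 48 Y$)
$h = 70$ ($h = 22 - \left(-48\right) 1 = 22 - -48 = 22 + 48 = 70$)
$\left(0 + h\right) \left(-21\right) = \left(0 + 70\right) \left(-21\right) = 70 \left(-21\right) = -1470$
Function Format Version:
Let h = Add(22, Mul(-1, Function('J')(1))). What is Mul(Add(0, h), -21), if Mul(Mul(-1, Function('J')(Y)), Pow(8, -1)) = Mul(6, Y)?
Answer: -1470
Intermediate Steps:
Function('J')(Y) = Mul(-48, Y) (Function('J')(Y) = Mul(-8, Mul(6, Y)) = Mul(-48, Y))
h = 70 (h = Add(22, Mul(-1, Mul(-48, 1))) = Add(22, Mul(-1, -48)) = Add(22, 48) = 70)
Mul(Add(0, h), -21) = Mul(Add(0, 70), -21) = Mul(70, -21) = -1470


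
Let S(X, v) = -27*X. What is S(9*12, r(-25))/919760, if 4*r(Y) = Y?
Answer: -729/229940 ≈ -0.0031704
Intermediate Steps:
r(Y) = Y/4
S(9*12, r(-25))/919760 = -243*12/919760 = -27*108*(1/919760) = -2916*1/919760 = -729/229940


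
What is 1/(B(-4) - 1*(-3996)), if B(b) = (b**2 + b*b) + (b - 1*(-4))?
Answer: 1/4028 ≈ 0.00024826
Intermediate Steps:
B(b) = 4 + b + 2*b**2 (B(b) = (b**2 + b**2) + (b + 4) = 2*b**2 + (4 + b) = 4 + b + 2*b**2)
1/(B(-4) - 1*(-3996)) = 1/((4 - 4 + 2*(-4)**2) - 1*(-3996)) = 1/((4 - 4 + 2*16) + 3996) = 1/((4 - 4 + 32) + 3996) = 1/(32 + 3996) = 1/4028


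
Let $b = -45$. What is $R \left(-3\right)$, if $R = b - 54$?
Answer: $297$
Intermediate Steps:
$R = -99$ ($R = -45 - 54 = -99$)
$R \left(-3\right) = \left(-99\right) \left(-3\right) = 297$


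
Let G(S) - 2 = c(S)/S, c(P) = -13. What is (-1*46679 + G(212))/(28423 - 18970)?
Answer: -9895537/2004036 ≈ -4.9378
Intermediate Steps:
G(S) = 2 - 13/S
(-1*46679 + G(212))/(28423 - 18970) = (-1*46679 + (2 - 13/212))/(28423 - 18970) = (-46679 + (2 - 13*1/212))/9453 = (-46679 + (2 - 13/212))*(1/9453) = (-46679 + 411/212)*(1/9453) = -9895537/212*1/9453 = -9895537/2004036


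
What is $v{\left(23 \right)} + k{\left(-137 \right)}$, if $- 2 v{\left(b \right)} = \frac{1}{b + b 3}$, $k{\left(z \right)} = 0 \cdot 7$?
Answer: $- \frac{1}{184} \approx -0.0054348$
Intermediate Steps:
$k{\left(z \right)} = 0$
$v{\left(b \right)} = - \frac{1}{8 b}$ ($v{\left(b \right)} = - \frac{1}{2 \left(b + b 3\right)} = - \frac{1}{2 \left(b + 3 b\right)} = - \frac{1}{2 \cdot 4 b} = - \frac{\frac{1}{4} \frac{1}{b}}{2} = - \frac{1}{8 b}$)
$v{\left(23 \right)} + k{\left(-137 \right)} = - \frac{1}{8 \cdot 23} + 0 = \left(- \frac{1}{8}\right) \frac{1}{23} + 0 = - \frac{1}{184} + 0 = - \frac{1}{184}$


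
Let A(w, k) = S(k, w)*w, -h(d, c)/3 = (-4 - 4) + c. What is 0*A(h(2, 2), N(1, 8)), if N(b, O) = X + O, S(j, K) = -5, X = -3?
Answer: 0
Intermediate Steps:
h(d, c) = 24 - 3*c (h(d, c) = -3*((-4 - 4) + c) = -3*(-8 + c) = 24 - 3*c)
N(b, O) = -3 + O
A(w, k) = -5*w
0*A(h(2, 2), N(1, 8)) = 0*(-5*(24 - 3*2)) = 0*(-5*(24 - 6)) = 0*(-5*18) = 0*(-90) = 0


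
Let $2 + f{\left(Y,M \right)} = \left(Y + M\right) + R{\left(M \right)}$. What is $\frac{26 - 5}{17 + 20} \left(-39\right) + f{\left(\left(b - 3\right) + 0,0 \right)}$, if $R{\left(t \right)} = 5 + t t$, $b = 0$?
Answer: $- \frac{819}{37} \approx -22.135$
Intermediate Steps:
$R{\left(t \right)} = 5 + t^{2}$
$f{\left(Y,M \right)} = 3 + M + Y + M^{2}$ ($f{\left(Y,M \right)} = -2 + \left(\left(Y + M\right) + \left(5 + M^{2}\right)\right) = -2 + \left(\left(M + Y\right) + \left(5 + M^{2}\right)\right) = -2 + \left(5 + M + Y + M^{2}\right) = 3 + M + Y + M^{2}$)
$\frac{26 - 5}{17 + 20} \left(-39\right) + f{\left(\left(b - 3\right) + 0,0 \right)} = \frac{26 - 5}{17 + 20} \left(-39\right) + \left(3 + 0 + \left(\left(0 - 3\right) + 0\right) + 0^{2}\right) = \frac{21}{37} \left(-39\right) + \left(3 + 0 + \left(-3 + 0\right) + 0\right) = 21 \cdot \frac{1}{37} \left(-39\right) + \left(3 + 0 - 3 + 0\right) = \frac{21}{37} \left(-39\right) + 0 = - \frac{819}{37} + 0 = - \frac{819}{37}$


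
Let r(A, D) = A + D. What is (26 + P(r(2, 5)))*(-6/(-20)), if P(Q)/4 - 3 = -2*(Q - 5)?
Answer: 33/5 ≈ 6.6000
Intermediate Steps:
P(Q) = 52 - 8*Q (P(Q) = 12 + 4*(-2*(Q - 5)) = 12 + 4*(-2*(-5 + Q)) = 12 + 4*(10 - 2*Q) = 12 + (40 - 8*Q) = 52 - 8*Q)
(26 + P(r(2, 5)))*(-6/(-20)) = (26 + (52 - 8*(2 + 5)))*(-6/(-20)) = (26 + (52 - 8*7))*(-6*(-1/20)) = (26 + (52 - 56))*(3/10) = (26 - 4)*(3/10) = 22*(3/10) = 33/5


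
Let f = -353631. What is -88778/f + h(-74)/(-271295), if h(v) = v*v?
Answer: 22148544154/95938322145 ≈ 0.23086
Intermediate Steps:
h(v) = v**2
-88778/f + h(-74)/(-271295) = -88778/(-353631) + (-74)**2/(-271295) = -88778*(-1/353631) + 5476*(-1/271295) = 88778/353631 - 5476/271295 = 22148544154/95938322145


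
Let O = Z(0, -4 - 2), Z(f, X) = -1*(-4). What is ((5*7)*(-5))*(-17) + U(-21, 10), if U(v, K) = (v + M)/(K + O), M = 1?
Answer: 20815/7 ≈ 2973.6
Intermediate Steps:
Z(f, X) = 4
O = 4
U(v, K) = (1 + v)/(4 + K) (U(v, K) = (v + 1)/(K + 4) = (1 + v)/(4 + K))
((5*7)*(-5))*(-17) + U(-21, 10) = ((5*7)*(-5))*(-17) + (1 - 21)/(4 + 10) = (35*(-5))*(-17) - 20/14 = -175*(-17) + (1/14)*(-20) = 2975 - 10/7 = 20815/7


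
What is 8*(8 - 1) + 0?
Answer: 56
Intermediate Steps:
8*(8 - 1) + 0 = 8*7 + 0 = 56 + 0 = 56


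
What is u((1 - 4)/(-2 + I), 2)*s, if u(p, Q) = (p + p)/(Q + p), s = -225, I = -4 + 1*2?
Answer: -1350/11 ≈ -122.73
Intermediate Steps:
I = -2 (I = -4 + 2 = -2)
u(p, Q) = 2*p/(Q + p) (u(p, Q) = (2*p)/(Q + p) = 2*p/(Q + p))
u((1 - 4)/(-2 + I), 2)*s = (2*((1 - 4)/(-2 - 2))/(2 + (1 - 4)/(-2 - 2)))*(-225) = (2*(-3/(-4))/(2 - 3/(-4)))*(-225) = (2*(-3*(-¼))/(2 - 3*(-¼)))*(-225) = (2*(¾)/(2 + ¾))*(-225) = (2*(¾)/(11/4))*(-225) = (2*(¾)*(4/11))*(-225) = (6/11)*(-225) = -1350/11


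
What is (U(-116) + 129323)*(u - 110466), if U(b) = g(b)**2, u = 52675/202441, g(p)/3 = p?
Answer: -5600247621142837/202441 ≈ -2.7664e+10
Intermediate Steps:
g(p) = 3*p
u = 52675/202441 (u = 52675*(1/202441) = 52675/202441 ≈ 0.26020)
U(b) = 9*b**2 (U(b) = (3*b)**2 = 9*b**2)
(U(-116) + 129323)*(u - 110466) = (9*(-116)**2 + 129323)*(52675/202441 - 110466) = (9*13456 + 129323)*(-22362794831/202441) = (121104 + 129323)*(-22362794831/202441) = 250427*(-22362794831/202441) = -5600247621142837/202441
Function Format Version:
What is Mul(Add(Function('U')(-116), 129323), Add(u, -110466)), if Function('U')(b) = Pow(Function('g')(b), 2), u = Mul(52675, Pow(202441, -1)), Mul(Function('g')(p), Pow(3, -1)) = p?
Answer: Rational(-5600247621142837, 202441) ≈ -2.7664e+10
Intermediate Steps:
Function('g')(p) = Mul(3, p)
u = Rational(52675, 202441) (u = Mul(52675, Rational(1, 202441)) = Rational(52675, 202441) ≈ 0.26020)
Function('U')(b) = Mul(9, Pow(b, 2)) (Function('U')(b) = Pow(Mul(3, b), 2) = Mul(9, Pow(b, 2)))
Mul(Add(Function('U')(-116), 129323), Add(u, -110466)) = Mul(Add(Mul(9, Pow(-116, 2)), 129323), Add(Rational(52675, 202441), -110466)) = Mul(Add(Mul(9, 13456), 129323), Rational(-22362794831, 202441)) = Mul(Add(121104, 129323), Rational(-22362794831, 202441)) = Mul(250427, Rational(-22362794831, 202441)) = Rational(-5600247621142837, 202441)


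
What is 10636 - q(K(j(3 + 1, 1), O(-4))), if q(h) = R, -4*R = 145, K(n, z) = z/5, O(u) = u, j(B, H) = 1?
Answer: 42689/4 ≈ 10672.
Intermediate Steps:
K(n, z) = z/5 (K(n, z) = z*(⅕) = z/5)
R = -145/4 (R = -¼*145 = -145/4 ≈ -36.250)
q(h) = -145/4
10636 - q(K(j(3 + 1, 1), O(-4))) = 10636 - 1*(-145/4) = 10636 + 145/4 = 42689/4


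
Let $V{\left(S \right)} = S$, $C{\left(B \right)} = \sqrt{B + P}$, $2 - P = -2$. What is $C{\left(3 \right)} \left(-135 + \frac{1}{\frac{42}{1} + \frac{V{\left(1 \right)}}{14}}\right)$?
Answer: $- \frac{79501 \sqrt{7}}{589} \approx -357.11$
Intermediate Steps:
$P = 4$ ($P = 2 - -2 = 2 + 2 = 4$)
$C{\left(B \right)} = \sqrt{4 + B}$ ($C{\left(B \right)} = \sqrt{B + 4} = \sqrt{4 + B}$)
$C{\left(3 \right)} \left(-135 + \frac{1}{\frac{42}{1} + \frac{V{\left(1 \right)}}{14}}\right) = \sqrt{4 + 3} \left(-135 + \frac{1}{\frac{42}{1} + 1 \cdot \frac{1}{14}}\right) = \sqrt{7} \left(-135 + \frac{1}{42 \cdot 1 + 1 \cdot \frac{1}{14}}\right) = \sqrt{7} \left(-135 + \frac{1}{42 + \frac{1}{14}}\right) = \sqrt{7} \left(-135 + \frac{1}{\frac{589}{14}}\right) = \sqrt{7} \left(-135 + \frac{14}{589}\right) = \sqrt{7} \left(- \frac{79501}{589}\right) = - \frac{79501 \sqrt{7}}{589}$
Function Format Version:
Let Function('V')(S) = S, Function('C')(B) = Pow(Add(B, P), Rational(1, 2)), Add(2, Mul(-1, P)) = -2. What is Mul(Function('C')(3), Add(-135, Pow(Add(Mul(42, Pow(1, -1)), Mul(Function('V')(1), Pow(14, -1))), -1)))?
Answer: Mul(Rational(-79501, 589), Pow(7, Rational(1, 2))) ≈ -357.11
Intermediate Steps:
P = 4 (P = Add(2, Mul(-1, -2)) = Add(2, 2) = 4)
Function('C')(B) = Pow(Add(4, B), Rational(1, 2)) (Function('C')(B) = Pow(Add(B, 4), Rational(1, 2)) = Pow(Add(4, B), Rational(1, 2)))
Mul(Function('C')(3), Add(-135, Pow(Add(Mul(42, Pow(1, -1)), Mul(Function('V')(1), Pow(14, -1))), -1))) = Mul(Pow(Add(4, 3), Rational(1, 2)), Add(-135, Pow(Add(Mul(42, Pow(1, -1)), Mul(1, Pow(14, -1))), -1))) = Mul(Pow(7, Rational(1, 2)), Add(-135, Pow(Add(Mul(42, 1), Mul(1, Rational(1, 14))), -1))) = Mul(Pow(7, Rational(1, 2)), Add(-135, Pow(Add(42, Rational(1, 14)), -1))) = Mul(Pow(7, Rational(1, 2)), Add(-135, Pow(Rational(589, 14), -1))) = Mul(Pow(7, Rational(1, 2)), Add(-135, Rational(14, 589))) = Mul(Pow(7, Rational(1, 2)), Rational(-79501, 589)) = Mul(Rational(-79501, 589), Pow(7, Rational(1, 2)))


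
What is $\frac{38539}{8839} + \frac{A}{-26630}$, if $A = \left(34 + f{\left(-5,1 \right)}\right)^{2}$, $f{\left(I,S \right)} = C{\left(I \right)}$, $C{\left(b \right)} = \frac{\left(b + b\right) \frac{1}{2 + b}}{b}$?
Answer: $\frac{914825213}{211844313} \approx 4.3184$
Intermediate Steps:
$C{\left(b \right)} = \frac{2}{2 + b}$ ($C{\left(b \right)} = \frac{2 b \frac{1}{2 + b}}{b} = \frac{2}{2 + b}$)
$f{\left(I,S \right)} = \frac{2}{2 + I}$
$A = \frac{10000}{9}$ ($A = \left(34 + \frac{2}{2 - 5}\right)^{2} = \left(34 + \frac{2}{-3}\right)^{2} = \left(34 + 2 \left(- \frac{1}{3}\right)\right)^{2} = \left(34 - \frac{2}{3}\right)^{2} = \left(\frac{100}{3}\right)^{2} = \frac{10000}{9} \approx 1111.1$)
$\frac{38539}{8839} + \frac{A}{-26630} = \frac{38539}{8839} + \frac{10000}{9 \left(-26630\right)} = 38539 \cdot \frac{1}{8839} + \frac{10000}{9} \left(- \frac{1}{26630}\right) = \frac{38539}{8839} - \frac{1000}{23967} = \frac{914825213}{211844313}$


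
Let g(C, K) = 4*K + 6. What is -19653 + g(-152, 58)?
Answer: -19415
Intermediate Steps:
g(C, K) = 6 + 4*K
-19653 + g(-152, 58) = -19653 + (6 + 4*58) = -19653 + (6 + 232) = -19653 + 238 = -19415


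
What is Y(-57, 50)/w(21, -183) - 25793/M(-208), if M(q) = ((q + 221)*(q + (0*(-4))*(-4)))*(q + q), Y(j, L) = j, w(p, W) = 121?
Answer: -67238201/136108544 ≈ -0.49400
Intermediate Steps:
M(q) = 2*q²*(221 + q) (M(q) = ((221 + q)*(q + 0*(-4)))*(2*q) = ((221 + q)*(q + 0))*(2*q) = ((221 + q)*q)*(2*q) = (q*(221 + q))*(2*q) = 2*q²*(221 + q))
Y(-57, 50)/w(21, -183) - 25793/M(-208) = -57/121 - 25793*1/(86528*(221 - 208)) = -57*1/121 - 25793/(2*43264*13) = -57/121 - 25793/1124864 = -67238201/136108544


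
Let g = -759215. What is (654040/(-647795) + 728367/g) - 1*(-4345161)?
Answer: 427403469510854912/98363136185 ≈ 4.3452e+6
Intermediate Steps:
(654040/(-647795) + 728367/g) - 1*(-4345161) = (654040/(-647795) + 728367/(-759215)) - 1*(-4345161) = (654040*(-1/647795) + 728367*(-1/759215)) + 4345161 = (-130808/129559 - 728367/759215) + 4345161 = -193677895873/98363136185 + 4345161 = 427403469510854912/98363136185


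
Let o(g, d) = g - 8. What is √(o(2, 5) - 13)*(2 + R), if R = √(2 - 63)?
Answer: -√1159 + 2*I*√19 ≈ -34.044 + 8.7178*I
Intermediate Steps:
o(g, d) = -8 + g
R = I*√61 (R = √(-61) = I*√61 ≈ 7.8102*I)
√(o(2, 5) - 13)*(2 + R) = √((-8 + 2) - 13)*(2 + I*√61) = √(-6 - 13)*(2 + I*√61) = √(-19)*(2 + I*√61) = (I*√19)*(2 + I*√61) = I*√19*(2 + I*√61)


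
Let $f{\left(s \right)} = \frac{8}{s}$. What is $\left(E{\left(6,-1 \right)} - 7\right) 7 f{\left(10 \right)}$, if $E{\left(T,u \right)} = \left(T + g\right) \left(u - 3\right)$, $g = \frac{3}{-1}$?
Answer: $- \frac{532}{5} \approx -106.4$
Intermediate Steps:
$g = -3$ ($g = 3 \left(-1\right) = -3$)
$E{\left(T,u \right)} = \left(-3 + T\right) \left(-3 + u\right)$ ($E{\left(T,u \right)} = \left(T - 3\right) \left(u - 3\right) = \left(-3 + T\right) \left(-3 + u\right)$)
$\left(E{\left(6,-1 \right)} - 7\right) 7 f{\left(10 \right)} = \left(\left(9 - 18 - -3 + 6 \left(-1\right)\right) - 7\right) 7 \cdot \frac{8}{10} = \left(\left(9 - 18 + 3 - 6\right) - 7\right) 7 \cdot 8 \cdot \frac{1}{10} = \left(-12 - 7\right) 7 \cdot \frac{4}{5} = \left(-19\right) 7 \cdot \frac{4}{5} = \left(-133\right) \frac{4}{5} = - \frac{532}{5}$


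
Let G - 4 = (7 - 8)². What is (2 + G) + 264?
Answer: 271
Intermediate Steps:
G = 5 (G = 4 + (7 - 8)² = 4 + (-1)² = 4 + 1 = 5)
(2 + G) + 264 = (2 + 5) + 264 = 7 + 264 = 271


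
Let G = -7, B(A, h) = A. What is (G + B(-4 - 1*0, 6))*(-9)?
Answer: 99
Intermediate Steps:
(G + B(-4 - 1*0, 6))*(-9) = (-7 + (-4 - 1*0))*(-9) = (-7 + (-4 + 0))*(-9) = (-7 - 4)*(-9) = -11*(-9) = 99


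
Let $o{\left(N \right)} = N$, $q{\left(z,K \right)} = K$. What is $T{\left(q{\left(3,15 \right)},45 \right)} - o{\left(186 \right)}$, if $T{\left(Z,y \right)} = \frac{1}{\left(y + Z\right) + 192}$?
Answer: $- \frac{46871}{252} \approx -186.0$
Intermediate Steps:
$T{\left(Z,y \right)} = \frac{1}{192 + Z + y}$ ($T{\left(Z,y \right)} = \frac{1}{\left(Z + y\right) + 192} = \frac{1}{192 + Z + y}$)
$T{\left(q{\left(3,15 \right)},45 \right)} - o{\left(186 \right)} = \frac{1}{192 + 15 + 45} - 186 = \frac{1}{252} - 186 = - \frac{46871}{252}$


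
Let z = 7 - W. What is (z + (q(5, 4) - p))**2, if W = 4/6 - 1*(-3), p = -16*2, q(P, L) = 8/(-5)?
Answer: 256036/225 ≈ 1137.9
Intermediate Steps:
q(P, L) = -8/5 (q(P, L) = 8*(-1/5) = -8/5)
p = -32
W = 11/3 (W = 4*(1/6) + 3 = 2/3 + 3 = 11/3 ≈ 3.6667)
z = 10/3 (z = 7 - 1*11/3 = 7 - 11/3 = 10/3 ≈ 3.3333)
(z + (q(5, 4) - p))**2 = (10/3 + (-8/5 - 1*(-32)))**2 = (10/3 + (-8/5 + 32))**2 = (10/3 + 152/5)**2 = (506/15)**2 = 256036/225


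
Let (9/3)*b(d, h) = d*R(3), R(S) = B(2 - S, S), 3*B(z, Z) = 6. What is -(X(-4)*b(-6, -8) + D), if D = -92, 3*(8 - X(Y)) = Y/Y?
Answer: 368/3 ≈ 122.67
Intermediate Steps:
B(z, Z) = 2 (B(z, Z) = (1/3)*6 = 2)
X(Y) = 23/3 (X(Y) = 8 - Y/(3*Y) = 8 - 1/3*1 = 8 - 1/3 = 23/3)
R(S) = 2
b(d, h) = 2*d/3 (b(d, h) = (d*2)/3 = (2*d)/3 = 2*d/3)
-(X(-4)*b(-6, -8) + D) = -(23*((2/3)*(-6))/3 - 92) = -((23/3)*(-4) - 92) = -(-92/3 - 92) = -1*(-368/3) = 368/3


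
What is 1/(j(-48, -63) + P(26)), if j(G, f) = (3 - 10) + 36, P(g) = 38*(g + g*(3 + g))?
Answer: 1/29669 ≈ 3.3705e-5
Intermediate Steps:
P(g) = 38*g + 38*g*(3 + g)
j(G, f) = 29 (j(G, f) = -7 + 36 = 29)
1/(j(-48, -63) + P(26)) = 1/(29 + 38*26*(4 + 26)) = 1/(29 + 38*26*30) = 1/(29 + 29640) = 1/29669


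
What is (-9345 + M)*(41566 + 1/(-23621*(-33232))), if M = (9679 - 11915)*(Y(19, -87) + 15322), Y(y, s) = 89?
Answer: -1124639603631266770773/784973072 ≈ -1.4327e+12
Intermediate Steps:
M = -34458996 (M = (9679 - 11915)*(89 + 15322) = -2236*15411 = -34458996)
(-9345 + M)*(41566 + 1/(-23621*(-33232))) = (-9345 - 34458996)*(41566 + 1/(-23621*(-33232))) = -34468341*(41566 - 1/23621*(-1/33232)) = -34468341*(41566 + 1/784973072) = -34468341*32628190710753/784973072 = -1124639603631266770773/784973072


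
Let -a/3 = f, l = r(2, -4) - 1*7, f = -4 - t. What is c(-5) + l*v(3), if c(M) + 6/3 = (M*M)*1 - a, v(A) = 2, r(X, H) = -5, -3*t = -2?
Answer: -15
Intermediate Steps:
t = 2/3 (t = -1/3*(-2) = 2/3 ≈ 0.66667)
f = -14/3 (f = -4 - 1*2/3 = -4 - 2/3 = -14/3 ≈ -4.6667)
l = -12 (l = -5 - 1*7 = -5 - 7 = -12)
a = 14 (a = -3*(-14/3) = 14)
c(M) = -16 + M**2 (c(M) = -2 + ((M*M)*1 - 1*14) = -2 + (M**2*1 - 14) = -2 + (M**2 - 14) = -2 + (-14 + M**2) = -16 + M**2)
c(-5) + l*v(3) = (-16 + (-5)**2) - 12*2 = (-16 + 25) - 24 = 9 - 24 = -15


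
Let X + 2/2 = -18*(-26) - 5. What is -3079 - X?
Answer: -3541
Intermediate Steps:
X = 462 (X = -1 + (-18*(-26) - 5) = -1 + (468 - 5) = -1 + 463 = 462)
-3079 - X = -3079 - 1*462 = -3079 - 462 = -3541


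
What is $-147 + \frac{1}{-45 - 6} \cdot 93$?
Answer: $- \frac{2530}{17} \approx -148.82$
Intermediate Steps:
$-147 + \frac{1}{-45 - 6} \cdot 93 = -147 + \frac{1}{-51} \cdot 93 = -147 - \frac{31}{17} = - \frac{2530}{17}$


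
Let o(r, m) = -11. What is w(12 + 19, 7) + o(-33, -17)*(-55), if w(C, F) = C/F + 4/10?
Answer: 21344/35 ≈ 609.83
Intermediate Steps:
w(C, F) = 2/5 + C/F (w(C, F) = C/F + 4*(1/10) = C/F + 2/5 = 2/5 + C/F)
w(12 + 19, 7) + o(-33, -17)*(-55) = (2/5 + (12 + 19)/7) - 11*(-55) = (2/5 + 31*(1/7)) + 605 = (2/5 + 31/7) + 605 = 169/35 + 605 = 21344/35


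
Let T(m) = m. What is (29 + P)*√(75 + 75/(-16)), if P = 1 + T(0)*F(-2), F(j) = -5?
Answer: 225*√5/2 ≈ 251.56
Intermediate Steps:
P = 1 (P = 1 + 0*(-5) = 1 + 0 = 1)
(29 + P)*√(75 + 75/(-16)) = (29 + 1)*√(75 + 75/(-16)) = 30*√(75 + 75*(-1/16)) = 30*√(75 - 75/16) = 30*√(1125/16) = 30*(15*√5/4) = 225*√5/2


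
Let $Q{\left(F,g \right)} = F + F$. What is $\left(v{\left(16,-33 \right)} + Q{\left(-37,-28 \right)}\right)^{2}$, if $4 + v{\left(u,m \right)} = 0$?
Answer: $6084$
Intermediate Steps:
$Q{\left(F,g \right)} = 2 F$
$v{\left(u,m \right)} = -4$ ($v{\left(u,m \right)} = -4 + 0 = -4$)
$\left(v{\left(16,-33 \right)} + Q{\left(-37,-28 \right)}\right)^{2} = \left(-4 + 2 \left(-37\right)\right)^{2} = \left(-4 - 74\right)^{2} = \left(-78\right)^{2} = 6084$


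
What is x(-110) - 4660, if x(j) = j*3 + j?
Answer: -5100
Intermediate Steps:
x(j) = 4*j (x(j) = 3*j + j = 4*j)
x(-110) - 4660 = 4*(-110) - 4660 = -440 - 4660 = -5100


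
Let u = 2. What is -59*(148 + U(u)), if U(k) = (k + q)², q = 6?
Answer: -12508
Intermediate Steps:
U(k) = (6 + k)² (U(k) = (k + 6)² = (6 + k)²)
-59*(148 + U(u)) = -59*(148 + (6 + 2)²) = -59*(148 + 8²) = -59*(148 + 64) = -59*212 = -12508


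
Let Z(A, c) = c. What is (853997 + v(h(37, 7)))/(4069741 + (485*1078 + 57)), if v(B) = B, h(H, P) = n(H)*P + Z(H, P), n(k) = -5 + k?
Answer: 213557/1148157 ≈ 0.18600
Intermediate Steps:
h(H, P) = P + P*(-5 + H) (h(H, P) = (-5 + H)*P + P = P*(-5 + H) + P = P + P*(-5 + H))
(853997 + v(h(37, 7)))/(4069741 + (485*1078 + 57)) = (853997 + 7*(-4 + 37))/(4069741 + (485*1078 + 57)) = (853997 + 7*33)/(4069741 + (522830 + 57)) = (853997 + 231)/(4069741 + 522887) = 854228/4592628 = 854228*(1/4592628) = 213557/1148157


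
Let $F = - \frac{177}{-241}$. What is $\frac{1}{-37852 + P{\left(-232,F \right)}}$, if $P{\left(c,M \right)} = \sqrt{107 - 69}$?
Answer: $- \frac{18926}{716386933} - \frac{\sqrt{38}}{1432773866} \approx -2.6423 \cdot 10^{-5}$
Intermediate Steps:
$F = \frac{177}{241}$ ($F = \left(-177\right) \left(- \frac{1}{241}\right) = \frac{177}{241} \approx 0.73444$)
$P{\left(c,M \right)} = \sqrt{38}$
$\frac{1}{-37852 + P{\left(-232,F \right)}} = \frac{1}{-37852 + \sqrt{38}}$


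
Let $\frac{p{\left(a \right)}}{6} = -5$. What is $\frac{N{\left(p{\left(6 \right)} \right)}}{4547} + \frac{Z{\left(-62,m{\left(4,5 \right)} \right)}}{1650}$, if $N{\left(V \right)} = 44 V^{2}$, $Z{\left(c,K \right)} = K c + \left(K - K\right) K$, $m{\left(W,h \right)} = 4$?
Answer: $\frac{32106172}{3751275} \approx 8.5587$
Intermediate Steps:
$p{\left(a \right)} = -30$ ($p{\left(a \right)} = 6 \left(-5\right) = -30$)
$Z{\left(c,K \right)} = K c$ ($Z{\left(c,K \right)} = K c + 0 K = K c + 0 = K c$)
$\frac{N{\left(p{\left(6 \right)} \right)}}{4547} + \frac{Z{\left(-62,m{\left(4,5 \right)} \right)}}{1650} = \frac{44 \left(-30\right)^{2}}{4547} + \frac{4 \left(-62\right)}{1650} = 44 \cdot 900 \cdot \frac{1}{4547} - \frac{124}{825} = 39600 \cdot \frac{1}{4547} - \frac{124}{825} = \frac{39600}{4547} - \frac{124}{825} = \frac{32106172}{3751275}$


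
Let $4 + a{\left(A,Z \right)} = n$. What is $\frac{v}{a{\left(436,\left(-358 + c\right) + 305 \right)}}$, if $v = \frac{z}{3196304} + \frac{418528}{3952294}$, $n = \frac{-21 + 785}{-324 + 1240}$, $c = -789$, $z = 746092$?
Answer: $- \frac{846217709589}{7895458200860} \approx -0.10718$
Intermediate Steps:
$n = \frac{191}{229}$ ($n = \frac{764}{916} = 764 \cdot \frac{1}{916} = \frac{191}{229} \approx 0.83406$)
$v = \frac{18476369205}{54451435868}$ ($v = \frac{746092}{3196304} + \frac{418528}{3952294} = 746092 \cdot \frac{1}{3196304} + 418528 \cdot \frac{1}{3952294} = \frac{186523}{799076} + \frac{7216}{68143} = \frac{18476369205}{54451435868} \approx 0.33932$)
$a{\left(A,Z \right)} = - \frac{725}{229}$ ($a{\left(A,Z \right)} = -4 + \frac{191}{229} = - \frac{725}{229}$)
$\frac{v}{a{\left(436,\left(-358 + c\right) + 305 \right)}} = \frac{18476369205}{54451435868 \left(- \frac{725}{229}\right)} = \frac{18476369205}{54451435868} \left(- \frac{229}{725}\right) = - \frac{846217709589}{7895458200860}$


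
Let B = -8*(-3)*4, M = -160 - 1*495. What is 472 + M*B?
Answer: -62408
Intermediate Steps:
M = -655 (M = -160 - 495 = -655)
B = 96 (B = 24*4 = 96)
472 + M*B = 472 - 655*96 = 472 - 62880 = -62408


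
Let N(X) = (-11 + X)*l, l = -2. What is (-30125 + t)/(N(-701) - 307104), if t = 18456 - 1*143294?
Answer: 154963/305680 ≈ 0.50694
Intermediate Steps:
t = -124838 (t = 18456 - 143294 = -124838)
N(X) = 22 - 2*X (N(X) = (-11 + X)*(-2) = 22 - 2*X)
(-30125 + t)/(N(-701) - 307104) = (-30125 - 124838)/((22 - 2*(-701)) - 307104) = -154963/((22 + 1402) - 307104) = -154963/(1424 - 307104) = -154963/(-305680) = -154963*(-1/305680) = 154963/305680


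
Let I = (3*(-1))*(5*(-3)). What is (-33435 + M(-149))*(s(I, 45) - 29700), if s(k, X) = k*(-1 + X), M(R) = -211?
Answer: 932667120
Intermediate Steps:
I = 45 (I = -3*(-15) = 45)
(-33435 + M(-149))*(s(I, 45) - 29700) = (-33435 - 211)*(45*(-1 + 45) - 29700) = -33646*(45*44 - 29700) = -33646*(1980 - 29700) = -33646*(-27720) = 932667120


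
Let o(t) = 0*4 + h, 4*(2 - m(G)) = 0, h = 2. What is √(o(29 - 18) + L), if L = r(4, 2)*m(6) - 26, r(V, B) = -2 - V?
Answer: 6*I ≈ 6.0*I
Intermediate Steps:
m(G) = 2 (m(G) = 2 - ¼*0 = 2 + 0 = 2)
o(t) = 2 (o(t) = 0*4 + 2 = 0 + 2 = 2)
L = -38 (L = (-2 - 1*4)*2 - 26 = (-2 - 4)*2 - 26 = -6*2 - 26 = -12 - 26 = -38)
√(o(29 - 18) + L) = √(2 - 38) = √(-36) = 6*I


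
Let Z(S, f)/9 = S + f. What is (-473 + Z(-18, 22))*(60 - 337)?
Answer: 121049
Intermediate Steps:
Z(S, f) = 9*S + 9*f (Z(S, f) = 9*(S + f) = 9*S + 9*f)
(-473 + Z(-18, 22))*(60 - 337) = (-473 + (9*(-18) + 9*22))*(60 - 337) = (-473 + (-162 + 198))*(-277) = (-473 + 36)*(-277) = -437*(-277) = 121049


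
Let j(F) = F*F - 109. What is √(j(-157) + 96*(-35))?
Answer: 2*√5295 ≈ 145.53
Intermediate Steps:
j(F) = -109 + F² (j(F) = F² - 109 = -109 + F²)
√(j(-157) + 96*(-35)) = √((-109 + (-157)²) + 96*(-35)) = √((-109 + 24649) - 3360) = √(24540 - 3360) = √21180 = 2*√5295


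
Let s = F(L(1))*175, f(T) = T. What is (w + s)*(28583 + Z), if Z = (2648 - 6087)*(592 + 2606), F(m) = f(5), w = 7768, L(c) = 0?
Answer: -94807996977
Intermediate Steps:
F(m) = 5
Z = -10997922 (Z = -3439*3198 = -10997922)
s = 875 (s = 5*175 = 875)
(w + s)*(28583 + Z) = (7768 + 875)*(28583 - 10997922) = 8643*(-10969339) = -94807996977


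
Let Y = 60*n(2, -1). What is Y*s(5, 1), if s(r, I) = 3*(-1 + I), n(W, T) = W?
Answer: 0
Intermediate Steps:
s(r, I) = -3 + 3*I
Y = 120 (Y = 60*2 = 120)
Y*s(5, 1) = 120*(-3 + 3*1) = 120*(-3 + 3) = 120*0 = 0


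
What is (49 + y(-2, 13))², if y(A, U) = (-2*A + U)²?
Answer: 114244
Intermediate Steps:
y(A, U) = (U - 2*A)²
(49 + y(-2, 13))² = (49 + (-1*13 + 2*(-2))²)² = (49 + (-13 - 4)²)² = (49 + (-17)²)² = (49 + 289)² = 338² = 114244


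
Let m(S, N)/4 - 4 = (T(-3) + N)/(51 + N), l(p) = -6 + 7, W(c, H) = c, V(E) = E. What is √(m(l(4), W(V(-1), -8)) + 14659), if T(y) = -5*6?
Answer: 3*√40757/5 ≈ 121.13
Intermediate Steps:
T(y) = -30
l(p) = 1
m(S, N) = 16 + 4*(-30 + N)/(51 + N) (m(S, N) = 16 + 4*((-30 + N)/(51 + N)) = 16 + 4*(-30 + N)/(51 + N))
√(m(l(4), W(V(-1), -8)) + 14659) = √(4*(174 + 5*(-1))/(51 - 1) + 14659) = √(4*(174 - 5)/50 + 14659) = √(4*(1/50)*169 + 14659) = √(338/25 + 14659) = √(366813/25) = 3*√40757/5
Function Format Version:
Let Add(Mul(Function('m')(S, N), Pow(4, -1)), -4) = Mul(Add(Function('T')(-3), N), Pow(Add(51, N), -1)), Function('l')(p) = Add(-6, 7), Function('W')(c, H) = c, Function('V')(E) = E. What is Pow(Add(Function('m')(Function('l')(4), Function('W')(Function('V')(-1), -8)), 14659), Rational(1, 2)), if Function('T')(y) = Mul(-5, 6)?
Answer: Mul(Rational(3, 5), Pow(40757, Rational(1, 2))) ≈ 121.13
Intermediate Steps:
Function('T')(y) = -30
Function('l')(p) = 1
Function('m')(S, N) = Add(16, Mul(4, Pow(Add(51, N), -1), Add(-30, N))) (Function('m')(S, N) = Add(16, Mul(4, Mul(Add(-30, N), Pow(Add(51, N), -1)))) = Add(16, Mul(4, Mul(Pow(Add(51, N), -1), Add(-30, N)))) = Add(16, Mul(4, Pow(Add(51, N), -1), Add(-30, N))))
Pow(Add(Function('m')(Function('l')(4), Function('W')(Function('V')(-1), -8)), 14659), Rational(1, 2)) = Pow(Add(Mul(4, Pow(Add(51, -1), -1), Add(174, Mul(5, -1))), 14659), Rational(1, 2)) = Pow(Add(Mul(4, Pow(50, -1), Add(174, -5)), 14659), Rational(1, 2)) = Pow(Add(Mul(4, Rational(1, 50), 169), 14659), Rational(1, 2)) = Pow(Add(Rational(338, 25), 14659), Rational(1, 2)) = Pow(Rational(366813, 25), Rational(1, 2)) = Mul(Rational(3, 5), Pow(40757, Rational(1, 2)))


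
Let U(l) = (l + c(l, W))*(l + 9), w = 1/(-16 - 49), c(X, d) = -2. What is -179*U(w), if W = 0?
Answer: 13694216/4225 ≈ 3241.2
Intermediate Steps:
w = -1/65 (w = 1/(-65) = -1/65 ≈ -0.015385)
U(l) = (-2 + l)*(9 + l) (U(l) = (l - 2)*(l + 9) = (-2 + l)*(9 + l))
-179*U(w) = -179*(-18 + (-1/65)² + 7*(-1/65)) = -179*(-18 + 1/4225 - 7/65) = -179*(-76504/4225) = 13694216/4225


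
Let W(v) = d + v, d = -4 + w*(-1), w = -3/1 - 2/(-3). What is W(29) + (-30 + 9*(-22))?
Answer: -602/3 ≈ -200.67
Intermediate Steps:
w = -7/3 (w = -3*1 - 2*(-⅓) = -3 + ⅔ = -7/3 ≈ -2.3333)
d = -5/3 (d = -4 - 7/3*(-1) = -4 + 7/3 = -5/3 ≈ -1.6667)
W(v) = -5/3 + v
W(29) + (-30 + 9*(-22)) = (-5/3 + 29) + (-30 + 9*(-22)) = 82/3 + (-30 - 198) = 82/3 - 228 = -602/3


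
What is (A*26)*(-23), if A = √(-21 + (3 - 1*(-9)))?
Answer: -1794*I ≈ -1794.0*I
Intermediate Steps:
A = 3*I (A = √(-21 + (3 + 9)) = √(-21 + 12) = √(-9) = 3*I ≈ 3.0*I)
(A*26)*(-23) = ((3*I)*26)*(-23) = (78*I)*(-23) = -1794*I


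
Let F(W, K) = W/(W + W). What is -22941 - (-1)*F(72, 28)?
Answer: -45881/2 ≈ -22941.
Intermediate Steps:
F(W, K) = ½ (F(W, K) = W/((2*W)) = W*(1/(2*W)) = ½)
-22941 - (-1)*F(72, 28) = -22941 - (-1)/2 = -22941 - 1*(-½) = -22941 + ½ = -45881/2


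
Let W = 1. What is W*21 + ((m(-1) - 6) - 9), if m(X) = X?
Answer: 5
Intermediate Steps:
W*21 + ((m(-1) - 6) - 9) = 1*21 + ((-1 - 6) - 9) = 21 + (-7 - 9) = 21 - 16 = 5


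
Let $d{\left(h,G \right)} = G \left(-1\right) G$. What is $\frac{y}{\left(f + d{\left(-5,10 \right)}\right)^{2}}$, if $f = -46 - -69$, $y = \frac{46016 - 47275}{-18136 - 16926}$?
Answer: $\frac{1259}{207882598} \approx 6.0563 \cdot 10^{-6}$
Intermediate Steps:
$d{\left(h,G \right)} = - G^{2}$ ($d{\left(h,G \right)} = - G G = - G^{2}$)
$y = \frac{1259}{35062}$ ($y = - \frac{1259}{-35062} = \left(-1259\right) \left(- \frac{1}{35062}\right) = \frac{1259}{35062} \approx 0.035908$)
$f = 23$ ($f = -46 + 69 = 23$)
$\frac{y}{\left(f + d{\left(-5,10 \right)}\right)^{2}} = \frac{1259}{35062 \left(23 - 10^{2}\right)^{2}} = \frac{1259}{35062 \left(23 - 100\right)^{2}} = \frac{1259}{35062 \left(-77\right)^{2}} = \frac{1259}{35062 \cdot 5929} = \frac{1259}{35062} \cdot \frac{1}{5929} = \frac{1259}{207882598}$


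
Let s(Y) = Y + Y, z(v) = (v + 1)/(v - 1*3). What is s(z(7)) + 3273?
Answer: 3277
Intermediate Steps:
z(v) = (1 + v)/(-3 + v) (z(v) = (1 + v)/(v - 3) = (1 + v)/(-3 + v))
s(Y) = 2*Y
s(z(7)) + 3273 = 2*((1 + 7)/(-3 + 7)) + 3273 = 2*(8/4) + 3273 = 2*((¼)*8) + 3273 = 2*2 + 3273 = 4 + 3273 = 3277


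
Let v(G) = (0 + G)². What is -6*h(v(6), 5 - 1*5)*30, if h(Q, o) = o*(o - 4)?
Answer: 0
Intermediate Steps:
v(G) = G²
h(Q, o) = o*(-4 + o)
-6*h(v(6), 5 - 1*5)*30 = -6*(5 - 1*5)*(-4 + (5 - 1*5))*30 = -6*(5 - 5)*(-4 + (5 - 5))*30 = -0*(-4 + 0)*30 = -0*(-4)*30 = -6*0*30 = 0*30 = 0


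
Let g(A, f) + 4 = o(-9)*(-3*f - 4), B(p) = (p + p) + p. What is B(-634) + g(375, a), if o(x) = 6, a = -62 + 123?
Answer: -3028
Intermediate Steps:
B(p) = 3*p (B(p) = 2*p + p = 3*p)
a = 61
g(A, f) = -28 - 18*f (g(A, f) = -4 + 6*(-3*f - 4) = -4 + 6*(-4 - 3*f) = -4 + (-24 - 18*f) = -28 - 18*f)
B(-634) + g(375, a) = 3*(-634) + (-28 - 18*61) = -1902 + (-28 - 1098) = -1902 - 1126 = -3028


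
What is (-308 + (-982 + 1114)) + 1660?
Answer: 1484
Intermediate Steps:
(-308 + (-982 + 1114)) + 1660 = (-308 + 132) + 1660 = -176 + 1660 = 1484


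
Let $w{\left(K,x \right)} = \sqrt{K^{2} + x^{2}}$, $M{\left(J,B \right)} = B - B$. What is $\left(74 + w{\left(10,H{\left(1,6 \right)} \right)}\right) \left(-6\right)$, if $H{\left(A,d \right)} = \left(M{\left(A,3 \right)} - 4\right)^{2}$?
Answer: $-444 - 12 \sqrt{89} \approx -557.21$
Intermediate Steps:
$M{\left(J,B \right)} = 0$
$H{\left(A,d \right)} = 16$ ($H{\left(A,d \right)} = \left(0 - 4\right)^{2} = \left(-4\right)^{2} = 16$)
$\left(74 + w{\left(10,H{\left(1,6 \right)} \right)}\right) \left(-6\right) = \left(74 + \sqrt{10^{2} + 16^{2}}\right) \left(-6\right) = \left(74 + \sqrt{100 + 256}\right) \left(-6\right) = \left(74 + \sqrt{356}\right) \left(-6\right) = \left(74 + 2 \sqrt{89}\right) \left(-6\right) = -444 - 12 \sqrt{89}$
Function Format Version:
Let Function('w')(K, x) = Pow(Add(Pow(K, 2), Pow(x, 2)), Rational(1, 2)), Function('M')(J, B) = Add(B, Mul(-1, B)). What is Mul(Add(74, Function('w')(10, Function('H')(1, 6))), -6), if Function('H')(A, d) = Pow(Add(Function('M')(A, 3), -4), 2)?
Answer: Add(-444, Mul(-12, Pow(89, Rational(1, 2)))) ≈ -557.21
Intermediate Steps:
Function('M')(J, B) = 0
Function('H')(A, d) = 16 (Function('H')(A, d) = Pow(Add(0, -4), 2) = Pow(-4, 2) = 16)
Mul(Add(74, Function('w')(10, Function('H')(1, 6))), -6) = Mul(Add(74, Pow(Add(Pow(10, 2), Pow(16, 2)), Rational(1, 2))), -6) = Mul(Add(74, Pow(Add(100, 256), Rational(1, 2))), -6) = Mul(Add(74, Pow(356, Rational(1, 2))), -6) = Mul(Add(74, Mul(2, Pow(89, Rational(1, 2)))), -6) = Add(-444, Mul(-12, Pow(89, Rational(1, 2))))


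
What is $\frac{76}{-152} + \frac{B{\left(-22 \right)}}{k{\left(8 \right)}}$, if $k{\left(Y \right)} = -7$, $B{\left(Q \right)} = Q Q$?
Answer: $- \frac{975}{14} \approx -69.643$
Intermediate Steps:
$B{\left(Q \right)} = Q^{2}$
$\frac{76}{-152} + \frac{B{\left(-22 \right)}}{k{\left(8 \right)}} = \frac{76}{-152} + \frac{\left(-22\right)^{2}}{-7} = 76 \left(- \frac{1}{152}\right) + 484 \left(- \frac{1}{7}\right) = - \frac{1}{2} - \frac{484}{7} = - \frac{975}{14}$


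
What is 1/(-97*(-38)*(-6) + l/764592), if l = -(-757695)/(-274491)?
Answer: -69957874224/1547188346590549 ≈ -4.5216e-5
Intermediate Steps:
l = -252565/91497 (l = -(-757695)*(-1)/274491 = -1*252565/91497 = -252565/91497 ≈ -2.7604)
1/(-97*(-38)*(-6) + l/764592) = 1/(-97*(-38)*(-6) - 252565/91497/764592) = 1/(3686*(-6) - 252565/91497*1/764592) = 1/(-22116 - 252565/69957874224) = 1/(-1547188346590549/69957874224) = -69957874224/1547188346590549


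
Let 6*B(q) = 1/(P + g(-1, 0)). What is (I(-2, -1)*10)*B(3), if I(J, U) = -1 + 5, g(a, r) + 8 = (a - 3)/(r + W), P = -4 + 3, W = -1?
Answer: -4/3 ≈ -1.3333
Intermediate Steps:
P = -1
g(a, r) = -8 + (-3 + a)/(-1 + r) (g(a, r) = -8 + (a - 3)/(r - 1) = -8 + (-3 + a)/(-1 + r))
I(J, U) = 4
B(q) = -1/30 (B(q) = 1/(6*(-1 + (5 - 1 - 8*0)/(-1 + 0))) = 1/(6*(-1 + (5 - 1 + 0)/(-1))) = 1/(6*(-1 - 1*4)) = 1/(6*(-1 - 4)) = (⅙)/(-5) = (⅙)*(-⅕) = -1/30)
(I(-2, -1)*10)*B(3) = (4*10)*(-1/30) = 40*(-1/30) = -4/3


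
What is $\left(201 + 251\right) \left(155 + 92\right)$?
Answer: $111644$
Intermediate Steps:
$\left(201 + 251\right) \left(155 + 92\right) = 452 \cdot 247 = 111644$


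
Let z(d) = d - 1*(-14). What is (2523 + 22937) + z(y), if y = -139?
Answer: 25335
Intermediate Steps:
z(d) = 14 + d (z(d) = d + 14 = 14 + d)
(2523 + 22937) + z(y) = (2523 + 22937) + (14 - 139) = 25460 - 125 = 25335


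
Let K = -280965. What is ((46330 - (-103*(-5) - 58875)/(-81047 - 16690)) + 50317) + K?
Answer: -18014746726/97737 ≈ -1.8432e+5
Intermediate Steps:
((46330 - (-103*(-5) - 58875)/(-81047 - 16690)) + 50317) + K = ((46330 - (-103*(-5) - 58875)/(-81047 - 16690)) + 50317) - 280965 = ((46330 - (515 - 58875)/(-97737)) + 50317) - 280965 = ((46330 - (-58360)*(-1)/97737) + 50317) - 280965 = ((46330 - 1*58360/97737) + 50317) - 280965 = ((46330 - 58360/97737) + 50317) - 280965 = (4528096850/97737 + 50317) - 280965 = 9445929479/97737 - 280965 = -18014746726/97737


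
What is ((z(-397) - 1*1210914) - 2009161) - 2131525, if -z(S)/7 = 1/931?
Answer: -711762801/133 ≈ -5.3516e+6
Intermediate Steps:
z(S) = -1/133 (z(S) = -7/931 = -7*1/931 = -1/133)
((z(-397) - 1*1210914) - 2009161) - 2131525 = ((-1/133 - 1*1210914) - 2009161) - 2131525 = ((-1/133 - 1210914) - 2009161) - 2131525 = (-161051563/133 - 2009161) - 2131525 = -428269976/133 - 2131525 = -711762801/133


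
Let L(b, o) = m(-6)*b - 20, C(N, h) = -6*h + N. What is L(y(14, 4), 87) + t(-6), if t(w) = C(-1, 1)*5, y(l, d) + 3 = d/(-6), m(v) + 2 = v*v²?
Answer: 2233/3 ≈ 744.33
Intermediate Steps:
C(N, h) = N - 6*h
m(v) = -2 + v³ (m(v) = -2 + v*v² = -2 + v³)
y(l, d) = -3 - d/6 (y(l, d) = -3 + d/(-6) = -3 + d*(-⅙) = -3 - d/6)
t(w) = -35 (t(w) = (-1 - 6*1)*5 = (-1 - 6)*5 = -7*5 = -35)
L(b, o) = -20 - 218*b (L(b, o) = (-2 + (-6)³)*b - 20 = (-2 - 216)*b - 20 = -218*b - 20 = -20 - 218*b)
L(y(14, 4), 87) + t(-6) = (-20 - 218*(-3 - ⅙*4)) - 35 = (-20 - 218*(-3 - ⅔)) - 35 = (-20 - 218*(-11/3)) - 35 = (-20 + 2398/3) - 35 = 2338/3 - 35 = 2233/3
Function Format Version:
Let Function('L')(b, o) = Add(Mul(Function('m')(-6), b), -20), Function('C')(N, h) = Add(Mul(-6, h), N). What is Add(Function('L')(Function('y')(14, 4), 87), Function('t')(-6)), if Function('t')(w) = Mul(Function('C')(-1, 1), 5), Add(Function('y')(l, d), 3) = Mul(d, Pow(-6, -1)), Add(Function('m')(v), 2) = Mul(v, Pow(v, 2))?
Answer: Rational(2233, 3) ≈ 744.33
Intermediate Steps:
Function('C')(N, h) = Add(N, Mul(-6, h))
Function('m')(v) = Add(-2, Pow(v, 3)) (Function('m')(v) = Add(-2, Mul(v, Pow(v, 2))) = Add(-2, Pow(v, 3)))
Function('y')(l, d) = Add(-3, Mul(Rational(-1, 6), d)) (Function('y')(l, d) = Add(-3, Mul(d, Pow(-6, -1))) = Add(-3, Mul(d, Rational(-1, 6))) = Add(-3, Mul(Rational(-1, 6), d)))
Function('t')(w) = -35 (Function('t')(w) = Mul(Add(-1, Mul(-6, 1)), 5) = Mul(Add(-1, -6), 5) = Mul(-7, 5) = -35)
Function('L')(b, o) = Add(-20, Mul(-218, b)) (Function('L')(b, o) = Add(Mul(Add(-2, Pow(-6, 3)), b), -20) = Add(Mul(Add(-2, -216), b), -20) = Add(Mul(-218, b), -20) = Add(-20, Mul(-218, b)))
Add(Function('L')(Function('y')(14, 4), 87), Function('t')(-6)) = Add(Add(-20, Mul(-218, Add(-3, Mul(Rational(-1, 6), 4)))), -35) = Add(Add(-20, Mul(-218, Add(-3, Rational(-2, 3)))), -35) = Add(Add(-20, Mul(-218, Rational(-11, 3))), -35) = Add(Add(-20, Rational(2398, 3)), -35) = Add(Rational(2338, 3), -35) = Rational(2233, 3)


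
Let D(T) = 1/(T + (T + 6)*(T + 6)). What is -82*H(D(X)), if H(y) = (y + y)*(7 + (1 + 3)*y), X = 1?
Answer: -14514/625 ≈ -23.222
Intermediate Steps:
D(T) = 1/(T + (6 + T)²) (D(T) = 1/(T + (6 + T)*(6 + T)) = 1/(T + (6 + T)²))
H(y) = 2*y*(7 + 4*y) (H(y) = (2*y)*(7 + 4*y) = 2*y*(7 + 4*y))
-82*H(D(X)) = -164*(7 + 4/(1 + (6 + 1)²))/(1 + (6 + 1)²) = -164*(7 + 4/(1 + 7²))/(1 + 7²) = -164*(7 + 4/(1 + 49))/(1 + 49) = -164*(7 + 4/50)/50 = -164*(7 + 4*(1/50))/50 = -164*(7 + 2/25)/50 = -164*177/(50*25) = -82*177/625 = -14514/625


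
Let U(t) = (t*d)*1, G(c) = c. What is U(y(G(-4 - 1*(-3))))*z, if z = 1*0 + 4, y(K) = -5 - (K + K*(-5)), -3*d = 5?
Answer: 60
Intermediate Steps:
d = -5/3 (d = -⅓*5 = -5/3 ≈ -1.6667)
y(K) = -5 + 4*K (y(K) = -5 - (K - 5*K) = -5 - (-4)*K = -5 + 4*K)
U(t) = -5*t/3 (U(t) = (t*(-5/3))*1 = -5*t/3*1 = -5*t/3)
z = 4 (z = 0 + 4 = 4)
U(y(G(-4 - 1*(-3))))*z = -5*(-5 + 4*(-4 - 1*(-3)))/3*4 = -5*(-5 + 4*(-4 + 3))/3*4 = -5*(-5 + 4*(-1))/3*4 = -5*(-5 - 4)/3*4 = -5/3*(-9)*4 = 15*4 = 60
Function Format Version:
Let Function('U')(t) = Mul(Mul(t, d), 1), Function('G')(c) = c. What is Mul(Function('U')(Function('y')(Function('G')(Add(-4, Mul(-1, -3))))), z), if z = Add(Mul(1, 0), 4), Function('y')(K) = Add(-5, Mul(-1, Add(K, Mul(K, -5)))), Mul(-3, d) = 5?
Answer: 60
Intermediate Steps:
d = Rational(-5, 3) (d = Mul(Rational(-1, 3), 5) = Rational(-5, 3) ≈ -1.6667)
Function('y')(K) = Add(-5, Mul(4, K)) (Function('y')(K) = Add(-5, Mul(-1, Add(K, Mul(-5, K)))) = Add(-5, Mul(-1, Mul(-4, K))) = Add(-5, Mul(4, K)))
Function('U')(t) = Mul(Rational(-5, 3), t) (Function('U')(t) = Mul(Mul(t, Rational(-5, 3)), 1) = Mul(Mul(Rational(-5, 3), t), 1) = Mul(Rational(-5, 3), t))
z = 4 (z = Add(0, 4) = 4)
Mul(Function('U')(Function('y')(Function('G')(Add(-4, Mul(-1, -3))))), z) = Mul(Mul(Rational(-5, 3), Add(-5, Mul(4, Add(-4, Mul(-1, -3))))), 4) = Mul(Mul(Rational(-5, 3), Add(-5, Mul(4, Add(-4, 3)))), 4) = Mul(Mul(Rational(-5, 3), Add(-5, Mul(4, -1))), 4) = Mul(Mul(Rational(-5, 3), Add(-5, -4)), 4) = Mul(Mul(Rational(-5, 3), -9), 4) = Mul(15, 4) = 60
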